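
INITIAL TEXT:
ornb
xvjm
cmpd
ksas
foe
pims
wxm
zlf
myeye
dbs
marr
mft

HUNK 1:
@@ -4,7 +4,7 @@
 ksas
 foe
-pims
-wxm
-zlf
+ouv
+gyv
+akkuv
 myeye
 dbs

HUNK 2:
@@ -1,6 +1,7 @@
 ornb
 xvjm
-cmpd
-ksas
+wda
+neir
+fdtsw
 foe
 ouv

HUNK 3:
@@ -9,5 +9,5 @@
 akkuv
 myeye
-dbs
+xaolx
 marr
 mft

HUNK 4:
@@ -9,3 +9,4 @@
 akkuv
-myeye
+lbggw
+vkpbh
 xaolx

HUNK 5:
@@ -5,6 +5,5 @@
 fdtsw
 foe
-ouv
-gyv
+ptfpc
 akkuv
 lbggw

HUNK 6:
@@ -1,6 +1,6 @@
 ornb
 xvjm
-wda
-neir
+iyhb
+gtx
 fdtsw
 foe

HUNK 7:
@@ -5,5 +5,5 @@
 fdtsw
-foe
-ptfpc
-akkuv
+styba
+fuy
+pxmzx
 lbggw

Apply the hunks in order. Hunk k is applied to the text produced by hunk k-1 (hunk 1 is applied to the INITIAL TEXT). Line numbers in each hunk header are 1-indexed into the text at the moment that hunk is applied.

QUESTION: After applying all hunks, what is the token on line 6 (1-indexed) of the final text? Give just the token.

Hunk 1: at line 4 remove [pims,wxm,zlf] add [ouv,gyv,akkuv] -> 12 lines: ornb xvjm cmpd ksas foe ouv gyv akkuv myeye dbs marr mft
Hunk 2: at line 1 remove [cmpd,ksas] add [wda,neir,fdtsw] -> 13 lines: ornb xvjm wda neir fdtsw foe ouv gyv akkuv myeye dbs marr mft
Hunk 3: at line 9 remove [dbs] add [xaolx] -> 13 lines: ornb xvjm wda neir fdtsw foe ouv gyv akkuv myeye xaolx marr mft
Hunk 4: at line 9 remove [myeye] add [lbggw,vkpbh] -> 14 lines: ornb xvjm wda neir fdtsw foe ouv gyv akkuv lbggw vkpbh xaolx marr mft
Hunk 5: at line 5 remove [ouv,gyv] add [ptfpc] -> 13 lines: ornb xvjm wda neir fdtsw foe ptfpc akkuv lbggw vkpbh xaolx marr mft
Hunk 6: at line 1 remove [wda,neir] add [iyhb,gtx] -> 13 lines: ornb xvjm iyhb gtx fdtsw foe ptfpc akkuv lbggw vkpbh xaolx marr mft
Hunk 7: at line 5 remove [foe,ptfpc,akkuv] add [styba,fuy,pxmzx] -> 13 lines: ornb xvjm iyhb gtx fdtsw styba fuy pxmzx lbggw vkpbh xaolx marr mft
Final line 6: styba

Answer: styba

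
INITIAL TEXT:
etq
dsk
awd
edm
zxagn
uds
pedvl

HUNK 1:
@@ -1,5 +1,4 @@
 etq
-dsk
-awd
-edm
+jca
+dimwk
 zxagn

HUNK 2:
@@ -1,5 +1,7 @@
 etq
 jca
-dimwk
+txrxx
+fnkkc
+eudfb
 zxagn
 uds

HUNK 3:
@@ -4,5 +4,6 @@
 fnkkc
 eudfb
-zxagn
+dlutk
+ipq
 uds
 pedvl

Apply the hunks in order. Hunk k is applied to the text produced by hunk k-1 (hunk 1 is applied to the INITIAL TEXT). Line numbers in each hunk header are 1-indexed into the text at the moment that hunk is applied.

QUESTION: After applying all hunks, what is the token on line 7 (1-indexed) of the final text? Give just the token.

Hunk 1: at line 1 remove [dsk,awd,edm] add [jca,dimwk] -> 6 lines: etq jca dimwk zxagn uds pedvl
Hunk 2: at line 1 remove [dimwk] add [txrxx,fnkkc,eudfb] -> 8 lines: etq jca txrxx fnkkc eudfb zxagn uds pedvl
Hunk 3: at line 4 remove [zxagn] add [dlutk,ipq] -> 9 lines: etq jca txrxx fnkkc eudfb dlutk ipq uds pedvl
Final line 7: ipq

Answer: ipq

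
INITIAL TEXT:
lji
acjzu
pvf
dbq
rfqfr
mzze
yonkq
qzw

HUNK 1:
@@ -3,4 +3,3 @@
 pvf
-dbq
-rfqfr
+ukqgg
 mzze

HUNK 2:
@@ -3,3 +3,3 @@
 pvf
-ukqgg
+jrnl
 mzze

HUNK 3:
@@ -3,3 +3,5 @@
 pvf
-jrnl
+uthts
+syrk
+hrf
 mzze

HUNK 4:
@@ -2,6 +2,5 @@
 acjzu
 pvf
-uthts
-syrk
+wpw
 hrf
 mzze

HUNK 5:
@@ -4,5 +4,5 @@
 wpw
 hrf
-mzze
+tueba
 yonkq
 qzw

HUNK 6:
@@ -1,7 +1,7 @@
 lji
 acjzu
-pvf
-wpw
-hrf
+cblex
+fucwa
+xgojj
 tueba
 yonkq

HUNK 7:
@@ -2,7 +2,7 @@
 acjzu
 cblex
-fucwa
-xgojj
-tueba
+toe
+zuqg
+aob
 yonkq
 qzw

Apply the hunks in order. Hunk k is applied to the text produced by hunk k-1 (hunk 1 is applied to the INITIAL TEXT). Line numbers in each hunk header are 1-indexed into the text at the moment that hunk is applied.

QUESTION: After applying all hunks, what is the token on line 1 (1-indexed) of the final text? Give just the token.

Answer: lji

Derivation:
Hunk 1: at line 3 remove [dbq,rfqfr] add [ukqgg] -> 7 lines: lji acjzu pvf ukqgg mzze yonkq qzw
Hunk 2: at line 3 remove [ukqgg] add [jrnl] -> 7 lines: lji acjzu pvf jrnl mzze yonkq qzw
Hunk 3: at line 3 remove [jrnl] add [uthts,syrk,hrf] -> 9 lines: lji acjzu pvf uthts syrk hrf mzze yonkq qzw
Hunk 4: at line 2 remove [uthts,syrk] add [wpw] -> 8 lines: lji acjzu pvf wpw hrf mzze yonkq qzw
Hunk 5: at line 4 remove [mzze] add [tueba] -> 8 lines: lji acjzu pvf wpw hrf tueba yonkq qzw
Hunk 6: at line 1 remove [pvf,wpw,hrf] add [cblex,fucwa,xgojj] -> 8 lines: lji acjzu cblex fucwa xgojj tueba yonkq qzw
Hunk 7: at line 2 remove [fucwa,xgojj,tueba] add [toe,zuqg,aob] -> 8 lines: lji acjzu cblex toe zuqg aob yonkq qzw
Final line 1: lji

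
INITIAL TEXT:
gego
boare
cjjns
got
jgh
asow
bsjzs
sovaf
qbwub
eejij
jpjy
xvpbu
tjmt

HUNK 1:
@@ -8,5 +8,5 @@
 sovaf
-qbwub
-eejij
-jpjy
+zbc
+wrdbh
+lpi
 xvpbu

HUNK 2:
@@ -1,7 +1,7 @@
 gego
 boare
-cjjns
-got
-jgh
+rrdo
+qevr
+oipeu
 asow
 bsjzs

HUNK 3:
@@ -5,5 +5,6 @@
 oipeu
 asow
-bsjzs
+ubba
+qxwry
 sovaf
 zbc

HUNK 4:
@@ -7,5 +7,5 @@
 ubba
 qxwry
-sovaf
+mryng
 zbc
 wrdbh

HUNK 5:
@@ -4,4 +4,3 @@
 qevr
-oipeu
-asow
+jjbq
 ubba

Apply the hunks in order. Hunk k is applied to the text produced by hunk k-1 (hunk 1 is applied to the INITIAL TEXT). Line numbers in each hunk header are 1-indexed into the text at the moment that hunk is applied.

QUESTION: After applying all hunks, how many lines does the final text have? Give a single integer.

Answer: 13

Derivation:
Hunk 1: at line 8 remove [qbwub,eejij,jpjy] add [zbc,wrdbh,lpi] -> 13 lines: gego boare cjjns got jgh asow bsjzs sovaf zbc wrdbh lpi xvpbu tjmt
Hunk 2: at line 1 remove [cjjns,got,jgh] add [rrdo,qevr,oipeu] -> 13 lines: gego boare rrdo qevr oipeu asow bsjzs sovaf zbc wrdbh lpi xvpbu tjmt
Hunk 3: at line 5 remove [bsjzs] add [ubba,qxwry] -> 14 lines: gego boare rrdo qevr oipeu asow ubba qxwry sovaf zbc wrdbh lpi xvpbu tjmt
Hunk 4: at line 7 remove [sovaf] add [mryng] -> 14 lines: gego boare rrdo qevr oipeu asow ubba qxwry mryng zbc wrdbh lpi xvpbu tjmt
Hunk 5: at line 4 remove [oipeu,asow] add [jjbq] -> 13 lines: gego boare rrdo qevr jjbq ubba qxwry mryng zbc wrdbh lpi xvpbu tjmt
Final line count: 13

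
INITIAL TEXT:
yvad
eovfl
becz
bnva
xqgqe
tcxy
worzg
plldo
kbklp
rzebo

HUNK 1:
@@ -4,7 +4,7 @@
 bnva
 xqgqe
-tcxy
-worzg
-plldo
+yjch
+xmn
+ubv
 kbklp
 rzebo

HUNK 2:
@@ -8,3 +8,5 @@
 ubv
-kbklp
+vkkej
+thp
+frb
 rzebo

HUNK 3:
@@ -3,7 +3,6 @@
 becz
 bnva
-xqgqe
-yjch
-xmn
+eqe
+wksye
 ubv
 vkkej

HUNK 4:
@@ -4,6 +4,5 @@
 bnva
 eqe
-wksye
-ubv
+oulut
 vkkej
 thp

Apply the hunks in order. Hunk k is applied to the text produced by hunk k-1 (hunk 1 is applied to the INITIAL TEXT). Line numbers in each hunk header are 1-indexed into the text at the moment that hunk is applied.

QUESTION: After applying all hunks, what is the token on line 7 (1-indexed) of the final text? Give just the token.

Hunk 1: at line 4 remove [tcxy,worzg,plldo] add [yjch,xmn,ubv] -> 10 lines: yvad eovfl becz bnva xqgqe yjch xmn ubv kbklp rzebo
Hunk 2: at line 8 remove [kbklp] add [vkkej,thp,frb] -> 12 lines: yvad eovfl becz bnva xqgqe yjch xmn ubv vkkej thp frb rzebo
Hunk 3: at line 3 remove [xqgqe,yjch,xmn] add [eqe,wksye] -> 11 lines: yvad eovfl becz bnva eqe wksye ubv vkkej thp frb rzebo
Hunk 4: at line 4 remove [wksye,ubv] add [oulut] -> 10 lines: yvad eovfl becz bnva eqe oulut vkkej thp frb rzebo
Final line 7: vkkej

Answer: vkkej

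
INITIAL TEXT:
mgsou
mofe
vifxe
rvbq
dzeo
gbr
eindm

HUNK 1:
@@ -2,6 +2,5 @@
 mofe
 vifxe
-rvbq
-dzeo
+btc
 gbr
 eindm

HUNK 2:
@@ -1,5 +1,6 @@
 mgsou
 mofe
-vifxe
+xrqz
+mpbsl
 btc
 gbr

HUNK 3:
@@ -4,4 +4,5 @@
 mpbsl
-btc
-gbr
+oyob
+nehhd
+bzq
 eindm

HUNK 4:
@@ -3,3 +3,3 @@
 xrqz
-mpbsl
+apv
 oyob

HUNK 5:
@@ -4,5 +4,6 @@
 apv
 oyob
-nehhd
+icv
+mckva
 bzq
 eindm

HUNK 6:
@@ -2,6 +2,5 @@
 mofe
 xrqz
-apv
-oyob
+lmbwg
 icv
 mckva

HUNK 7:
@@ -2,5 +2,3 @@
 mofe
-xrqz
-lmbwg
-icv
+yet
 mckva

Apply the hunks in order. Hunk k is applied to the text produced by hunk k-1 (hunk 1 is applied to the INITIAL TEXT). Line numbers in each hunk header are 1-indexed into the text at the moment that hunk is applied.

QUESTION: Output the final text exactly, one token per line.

Answer: mgsou
mofe
yet
mckva
bzq
eindm

Derivation:
Hunk 1: at line 2 remove [rvbq,dzeo] add [btc] -> 6 lines: mgsou mofe vifxe btc gbr eindm
Hunk 2: at line 1 remove [vifxe] add [xrqz,mpbsl] -> 7 lines: mgsou mofe xrqz mpbsl btc gbr eindm
Hunk 3: at line 4 remove [btc,gbr] add [oyob,nehhd,bzq] -> 8 lines: mgsou mofe xrqz mpbsl oyob nehhd bzq eindm
Hunk 4: at line 3 remove [mpbsl] add [apv] -> 8 lines: mgsou mofe xrqz apv oyob nehhd bzq eindm
Hunk 5: at line 4 remove [nehhd] add [icv,mckva] -> 9 lines: mgsou mofe xrqz apv oyob icv mckva bzq eindm
Hunk 6: at line 2 remove [apv,oyob] add [lmbwg] -> 8 lines: mgsou mofe xrqz lmbwg icv mckva bzq eindm
Hunk 7: at line 2 remove [xrqz,lmbwg,icv] add [yet] -> 6 lines: mgsou mofe yet mckva bzq eindm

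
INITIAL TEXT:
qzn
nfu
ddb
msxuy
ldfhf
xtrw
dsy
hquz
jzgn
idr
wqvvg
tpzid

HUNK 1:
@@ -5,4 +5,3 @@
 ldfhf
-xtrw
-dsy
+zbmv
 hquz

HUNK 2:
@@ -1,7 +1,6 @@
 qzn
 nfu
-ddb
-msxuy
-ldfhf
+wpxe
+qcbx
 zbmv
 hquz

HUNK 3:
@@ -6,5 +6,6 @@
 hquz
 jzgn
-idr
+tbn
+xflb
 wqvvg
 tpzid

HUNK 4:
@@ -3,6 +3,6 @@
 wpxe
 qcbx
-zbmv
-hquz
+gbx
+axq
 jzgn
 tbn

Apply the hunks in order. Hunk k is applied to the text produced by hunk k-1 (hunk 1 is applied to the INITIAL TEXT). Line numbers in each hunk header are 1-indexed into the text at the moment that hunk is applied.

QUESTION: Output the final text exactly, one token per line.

Hunk 1: at line 5 remove [xtrw,dsy] add [zbmv] -> 11 lines: qzn nfu ddb msxuy ldfhf zbmv hquz jzgn idr wqvvg tpzid
Hunk 2: at line 1 remove [ddb,msxuy,ldfhf] add [wpxe,qcbx] -> 10 lines: qzn nfu wpxe qcbx zbmv hquz jzgn idr wqvvg tpzid
Hunk 3: at line 6 remove [idr] add [tbn,xflb] -> 11 lines: qzn nfu wpxe qcbx zbmv hquz jzgn tbn xflb wqvvg tpzid
Hunk 4: at line 3 remove [zbmv,hquz] add [gbx,axq] -> 11 lines: qzn nfu wpxe qcbx gbx axq jzgn tbn xflb wqvvg tpzid

Answer: qzn
nfu
wpxe
qcbx
gbx
axq
jzgn
tbn
xflb
wqvvg
tpzid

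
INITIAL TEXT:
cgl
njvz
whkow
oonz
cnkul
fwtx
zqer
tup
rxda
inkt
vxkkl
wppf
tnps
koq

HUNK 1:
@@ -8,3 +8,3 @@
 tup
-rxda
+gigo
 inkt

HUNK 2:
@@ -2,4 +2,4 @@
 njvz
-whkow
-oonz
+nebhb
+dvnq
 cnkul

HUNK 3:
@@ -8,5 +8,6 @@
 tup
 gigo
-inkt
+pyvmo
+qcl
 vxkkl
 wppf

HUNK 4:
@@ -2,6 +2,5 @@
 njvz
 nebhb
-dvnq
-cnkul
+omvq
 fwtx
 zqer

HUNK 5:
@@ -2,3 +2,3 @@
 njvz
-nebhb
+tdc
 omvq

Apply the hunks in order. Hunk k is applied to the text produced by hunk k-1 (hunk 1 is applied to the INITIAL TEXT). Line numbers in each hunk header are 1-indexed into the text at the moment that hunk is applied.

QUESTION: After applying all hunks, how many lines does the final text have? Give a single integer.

Answer: 14

Derivation:
Hunk 1: at line 8 remove [rxda] add [gigo] -> 14 lines: cgl njvz whkow oonz cnkul fwtx zqer tup gigo inkt vxkkl wppf tnps koq
Hunk 2: at line 2 remove [whkow,oonz] add [nebhb,dvnq] -> 14 lines: cgl njvz nebhb dvnq cnkul fwtx zqer tup gigo inkt vxkkl wppf tnps koq
Hunk 3: at line 8 remove [inkt] add [pyvmo,qcl] -> 15 lines: cgl njvz nebhb dvnq cnkul fwtx zqer tup gigo pyvmo qcl vxkkl wppf tnps koq
Hunk 4: at line 2 remove [dvnq,cnkul] add [omvq] -> 14 lines: cgl njvz nebhb omvq fwtx zqer tup gigo pyvmo qcl vxkkl wppf tnps koq
Hunk 5: at line 2 remove [nebhb] add [tdc] -> 14 lines: cgl njvz tdc omvq fwtx zqer tup gigo pyvmo qcl vxkkl wppf tnps koq
Final line count: 14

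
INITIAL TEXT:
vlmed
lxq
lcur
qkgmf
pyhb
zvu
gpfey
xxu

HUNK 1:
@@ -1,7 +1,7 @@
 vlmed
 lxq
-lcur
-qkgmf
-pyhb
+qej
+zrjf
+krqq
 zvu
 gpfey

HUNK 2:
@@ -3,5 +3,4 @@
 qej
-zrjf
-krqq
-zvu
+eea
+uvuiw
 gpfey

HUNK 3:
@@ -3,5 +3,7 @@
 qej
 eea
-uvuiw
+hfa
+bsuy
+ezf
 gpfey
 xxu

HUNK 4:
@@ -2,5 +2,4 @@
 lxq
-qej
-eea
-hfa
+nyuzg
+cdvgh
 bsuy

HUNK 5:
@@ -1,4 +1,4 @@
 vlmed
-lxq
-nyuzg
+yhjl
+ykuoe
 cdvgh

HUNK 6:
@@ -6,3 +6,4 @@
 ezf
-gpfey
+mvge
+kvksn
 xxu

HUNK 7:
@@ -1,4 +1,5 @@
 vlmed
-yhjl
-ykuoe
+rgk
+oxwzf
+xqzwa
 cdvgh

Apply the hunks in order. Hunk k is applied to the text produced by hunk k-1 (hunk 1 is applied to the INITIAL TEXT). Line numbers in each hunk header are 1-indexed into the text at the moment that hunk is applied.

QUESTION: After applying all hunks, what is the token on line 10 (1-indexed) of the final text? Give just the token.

Answer: xxu

Derivation:
Hunk 1: at line 1 remove [lcur,qkgmf,pyhb] add [qej,zrjf,krqq] -> 8 lines: vlmed lxq qej zrjf krqq zvu gpfey xxu
Hunk 2: at line 3 remove [zrjf,krqq,zvu] add [eea,uvuiw] -> 7 lines: vlmed lxq qej eea uvuiw gpfey xxu
Hunk 3: at line 3 remove [uvuiw] add [hfa,bsuy,ezf] -> 9 lines: vlmed lxq qej eea hfa bsuy ezf gpfey xxu
Hunk 4: at line 2 remove [qej,eea,hfa] add [nyuzg,cdvgh] -> 8 lines: vlmed lxq nyuzg cdvgh bsuy ezf gpfey xxu
Hunk 5: at line 1 remove [lxq,nyuzg] add [yhjl,ykuoe] -> 8 lines: vlmed yhjl ykuoe cdvgh bsuy ezf gpfey xxu
Hunk 6: at line 6 remove [gpfey] add [mvge,kvksn] -> 9 lines: vlmed yhjl ykuoe cdvgh bsuy ezf mvge kvksn xxu
Hunk 7: at line 1 remove [yhjl,ykuoe] add [rgk,oxwzf,xqzwa] -> 10 lines: vlmed rgk oxwzf xqzwa cdvgh bsuy ezf mvge kvksn xxu
Final line 10: xxu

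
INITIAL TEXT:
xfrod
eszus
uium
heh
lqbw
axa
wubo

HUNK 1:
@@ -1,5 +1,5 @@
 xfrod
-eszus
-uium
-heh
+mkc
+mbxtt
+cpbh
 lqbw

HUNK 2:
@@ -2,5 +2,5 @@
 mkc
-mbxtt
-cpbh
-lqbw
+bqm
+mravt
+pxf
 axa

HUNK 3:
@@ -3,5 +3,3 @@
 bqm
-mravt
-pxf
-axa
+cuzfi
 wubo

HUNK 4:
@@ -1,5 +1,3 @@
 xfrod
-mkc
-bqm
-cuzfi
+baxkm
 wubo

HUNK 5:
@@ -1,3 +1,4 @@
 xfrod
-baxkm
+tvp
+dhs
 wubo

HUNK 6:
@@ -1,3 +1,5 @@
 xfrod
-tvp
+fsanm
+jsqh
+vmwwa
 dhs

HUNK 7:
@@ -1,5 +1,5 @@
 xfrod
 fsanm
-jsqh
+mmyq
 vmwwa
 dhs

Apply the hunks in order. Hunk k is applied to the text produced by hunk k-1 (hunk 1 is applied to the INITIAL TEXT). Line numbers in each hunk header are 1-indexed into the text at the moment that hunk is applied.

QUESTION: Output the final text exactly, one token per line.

Hunk 1: at line 1 remove [eszus,uium,heh] add [mkc,mbxtt,cpbh] -> 7 lines: xfrod mkc mbxtt cpbh lqbw axa wubo
Hunk 2: at line 2 remove [mbxtt,cpbh,lqbw] add [bqm,mravt,pxf] -> 7 lines: xfrod mkc bqm mravt pxf axa wubo
Hunk 3: at line 3 remove [mravt,pxf,axa] add [cuzfi] -> 5 lines: xfrod mkc bqm cuzfi wubo
Hunk 4: at line 1 remove [mkc,bqm,cuzfi] add [baxkm] -> 3 lines: xfrod baxkm wubo
Hunk 5: at line 1 remove [baxkm] add [tvp,dhs] -> 4 lines: xfrod tvp dhs wubo
Hunk 6: at line 1 remove [tvp] add [fsanm,jsqh,vmwwa] -> 6 lines: xfrod fsanm jsqh vmwwa dhs wubo
Hunk 7: at line 1 remove [jsqh] add [mmyq] -> 6 lines: xfrod fsanm mmyq vmwwa dhs wubo

Answer: xfrod
fsanm
mmyq
vmwwa
dhs
wubo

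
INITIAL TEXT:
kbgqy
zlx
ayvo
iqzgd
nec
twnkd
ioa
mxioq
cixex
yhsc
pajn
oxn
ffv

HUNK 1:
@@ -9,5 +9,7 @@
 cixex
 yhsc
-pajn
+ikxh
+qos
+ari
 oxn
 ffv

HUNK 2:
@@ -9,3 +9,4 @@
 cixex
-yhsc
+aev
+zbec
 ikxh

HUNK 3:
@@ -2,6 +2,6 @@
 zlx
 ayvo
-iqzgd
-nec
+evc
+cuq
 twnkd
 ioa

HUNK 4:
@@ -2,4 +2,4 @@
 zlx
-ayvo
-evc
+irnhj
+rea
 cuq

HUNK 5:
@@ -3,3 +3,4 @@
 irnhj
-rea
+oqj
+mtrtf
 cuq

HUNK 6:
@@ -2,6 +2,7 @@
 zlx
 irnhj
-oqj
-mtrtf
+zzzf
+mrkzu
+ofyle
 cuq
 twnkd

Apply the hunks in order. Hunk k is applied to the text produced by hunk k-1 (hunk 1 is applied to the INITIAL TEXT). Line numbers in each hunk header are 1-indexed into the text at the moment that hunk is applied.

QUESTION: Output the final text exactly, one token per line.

Answer: kbgqy
zlx
irnhj
zzzf
mrkzu
ofyle
cuq
twnkd
ioa
mxioq
cixex
aev
zbec
ikxh
qos
ari
oxn
ffv

Derivation:
Hunk 1: at line 9 remove [pajn] add [ikxh,qos,ari] -> 15 lines: kbgqy zlx ayvo iqzgd nec twnkd ioa mxioq cixex yhsc ikxh qos ari oxn ffv
Hunk 2: at line 9 remove [yhsc] add [aev,zbec] -> 16 lines: kbgqy zlx ayvo iqzgd nec twnkd ioa mxioq cixex aev zbec ikxh qos ari oxn ffv
Hunk 3: at line 2 remove [iqzgd,nec] add [evc,cuq] -> 16 lines: kbgqy zlx ayvo evc cuq twnkd ioa mxioq cixex aev zbec ikxh qos ari oxn ffv
Hunk 4: at line 2 remove [ayvo,evc] add [irnhj,rea] -> 16 lines: kbgqy zlx irnhj rea cuq twnkd ioa mxioq cixex aev zbec ikxh qos ari oxn ffv
Hunk 5: at line 3 remove [rea] add [oqj,mtrtf] -> 17 lines: kbgqy zlx irnhj oqj mtrtf cuq twnkd ioa mxioq cixex aev zbec ikxh qos ari oxn ffv
Hunk 6: at line 2 remove [oqj,mtrtf] add [zzzf,mrkzu,ofyle] -> 18 lines: kbgqy zlx irnhj zzzf mrkzu ofyle cuq twnkd ioa mxioq cixex aev zbec ikxh qos ari oxn ffv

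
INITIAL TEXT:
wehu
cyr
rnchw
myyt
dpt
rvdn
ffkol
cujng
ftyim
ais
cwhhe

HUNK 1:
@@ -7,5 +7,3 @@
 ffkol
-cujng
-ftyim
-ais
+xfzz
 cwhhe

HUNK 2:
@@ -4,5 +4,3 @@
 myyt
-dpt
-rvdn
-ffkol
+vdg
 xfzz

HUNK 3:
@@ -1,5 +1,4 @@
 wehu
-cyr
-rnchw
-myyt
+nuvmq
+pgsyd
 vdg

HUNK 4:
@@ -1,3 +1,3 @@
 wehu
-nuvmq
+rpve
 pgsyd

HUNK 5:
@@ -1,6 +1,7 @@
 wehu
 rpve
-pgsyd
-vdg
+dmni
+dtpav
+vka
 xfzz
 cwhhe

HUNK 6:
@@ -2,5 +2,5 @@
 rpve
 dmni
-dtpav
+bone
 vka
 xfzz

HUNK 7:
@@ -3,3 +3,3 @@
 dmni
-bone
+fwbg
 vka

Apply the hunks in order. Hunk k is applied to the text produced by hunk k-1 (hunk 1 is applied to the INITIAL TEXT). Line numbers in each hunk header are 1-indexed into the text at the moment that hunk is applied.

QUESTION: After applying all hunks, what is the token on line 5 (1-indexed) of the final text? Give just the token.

Answer: vka

Derivation:
Hunk 1: at line 7 remove [cujng,ftyim,ais] add [xfzz] -> 9 lines: wehu cyr rnchw myyt dpt rvdn ffkol xfzz cwhhe
Hunk 2: at line 4 remove [dpt,rvdn,ffkol] add [vdg] -> 7 lines: wehu cyr rnchw myyt vdg xfzz cwhhe
Hunk 3: at line 1 remove [cyr,rnchw,myyt] add [nuvmq,pgsyd] -> 6 lines: wehu nuvmq pgsyd vdg xfzz cwhhe
Hunk 4: at line 1 remove [nuvmq] add [rpve] -> 6 lines: wehu rpve pgsyd vdg xfzz cwhhe
Hunk 5: at line 1 remove [pgsyd,vdg] add [dmni,dtpav,vka] -> 7 lines: wehu rpve dmni dtpav vka xfzz cwhhe
Hunk 6: at line 2 remove [dtpav] add [bone] -> 7 lines: wehu rpve dmni bone vka xfzz cwhhe
Hunk 7: at line 3 remove [bone] add [fwbg] -> 7 lines: wehu rpve dmni fwbg vka xfzz cwhhe
Final line 5: vka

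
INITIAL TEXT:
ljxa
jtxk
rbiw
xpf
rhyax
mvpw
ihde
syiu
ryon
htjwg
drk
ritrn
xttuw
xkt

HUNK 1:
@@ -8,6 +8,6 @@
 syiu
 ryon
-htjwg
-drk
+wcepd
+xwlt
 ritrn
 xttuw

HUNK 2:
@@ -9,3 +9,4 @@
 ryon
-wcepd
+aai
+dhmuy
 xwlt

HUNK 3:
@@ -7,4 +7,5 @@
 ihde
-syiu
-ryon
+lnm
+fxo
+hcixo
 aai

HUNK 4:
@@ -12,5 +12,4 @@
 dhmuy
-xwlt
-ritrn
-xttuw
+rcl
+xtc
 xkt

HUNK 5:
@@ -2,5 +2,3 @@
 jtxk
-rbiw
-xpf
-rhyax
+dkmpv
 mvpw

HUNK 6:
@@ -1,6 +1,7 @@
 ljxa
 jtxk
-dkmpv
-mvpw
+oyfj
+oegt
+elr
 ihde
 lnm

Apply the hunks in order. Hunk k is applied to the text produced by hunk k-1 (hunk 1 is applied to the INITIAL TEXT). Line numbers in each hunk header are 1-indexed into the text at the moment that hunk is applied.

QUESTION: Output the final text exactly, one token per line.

Answer: ljxa
jtxk
oyfj
oegt
elr
ihde
lnm
fxo
hcixo
aai
dhmuy
rcl
xtc
xkt

Derivation:
Hunk 1: at line 8 remove [htjwg,drk] add [wcepd,xwlt] -> 14 lines: ljxa jtxk rbiw xpf rhyax mvpw ihde syiu ryon wcepd xwlt ritrn xttuw xkt
Hunk 2: at line 9 remove [wcepd] add [aai,dhmuy] -> 15 lines: ljxa jtxk rbiw xpf rhyax mvpw ihde syiu ryon aai dhmuy xwlt ritrn xttuw xkt
Hunk 3: at line 7 remove [syiu,ryon] add [lnm,fxo,hcixo] -> 16 lines: ljxa jtxk rbiw xpf rhyax mvpw ihde lnm fxo hcixo aai dhmuy xwlt ritrn xttuw xkt
Hunk 4: at line 12 remove [xwlt,ritrn,xttuw] add [rcl,xtc] -> 15 lines: ljxa jtxk rbiw xpf rhyax mvpw ihde lnm fxo hcixo aai dhmuy rcl xtc xkt
Hunk 5: at line 2 remove [rbiw,xpf,rhyax] add [dkmpv] -> 13 lines: ljxa jtxk dkmpv mvpw ihde lnm fxo hcixo aai dhmuy rcl xtc xkt
Hunk 6: at line 1 remove [dkmpv,mvpw] add [oyfj,oegt,elr] -> 14 lines: ljxa jtxk oyfj oegt elr ihde lnm fxo hcixo aai dhmuy rcl xtc xkt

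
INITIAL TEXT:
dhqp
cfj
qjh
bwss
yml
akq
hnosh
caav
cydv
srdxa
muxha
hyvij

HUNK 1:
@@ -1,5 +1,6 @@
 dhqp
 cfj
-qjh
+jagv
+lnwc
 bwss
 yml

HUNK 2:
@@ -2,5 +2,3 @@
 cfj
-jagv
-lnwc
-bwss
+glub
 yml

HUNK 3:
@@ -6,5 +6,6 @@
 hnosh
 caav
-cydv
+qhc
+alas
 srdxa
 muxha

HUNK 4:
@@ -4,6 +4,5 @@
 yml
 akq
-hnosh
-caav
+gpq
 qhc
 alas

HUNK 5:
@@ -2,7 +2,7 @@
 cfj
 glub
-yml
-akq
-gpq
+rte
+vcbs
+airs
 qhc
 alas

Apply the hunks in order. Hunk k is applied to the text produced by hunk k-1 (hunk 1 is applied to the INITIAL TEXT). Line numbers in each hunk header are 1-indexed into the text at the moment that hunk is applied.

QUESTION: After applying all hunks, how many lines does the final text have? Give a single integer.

Answer: 11

Derivation:
Hunk 1: at line 1 remove [qjh] add [jagv,lnwc] -> 13 lines: dhqp cfj jagv lnwc bwss yml akq hnosh caav cydv srdxa muxha hyvij
Hunk 2: at line 2 remove [jagv,lnwc,bwss] add [glub] -> 11 lines: dhqp cfj glub yml akq hnosh caav cydv srdxa muxha hyvij
Hunk 3: at line 6 remove [cydv] add [qhc,alas] -> 12 lines: dhqp cfj glub yml akq hnosh caav qhc alas srdxa muxha hyvij
Hunk 4: at line 4 remove [hnosh,caav] add [gpq] -> 11 lines: dhqp cfj glub yml akq gpq qhc alas srdxa muxha hyvij
Hunk 5: at line 2 remove [yml,akq,gpq] add [rte,vcbs,airs] -> 11 lines: dhqp cfj glub rte vcbs airs qhc alas srdxa muxha hyvij
Final line count: 11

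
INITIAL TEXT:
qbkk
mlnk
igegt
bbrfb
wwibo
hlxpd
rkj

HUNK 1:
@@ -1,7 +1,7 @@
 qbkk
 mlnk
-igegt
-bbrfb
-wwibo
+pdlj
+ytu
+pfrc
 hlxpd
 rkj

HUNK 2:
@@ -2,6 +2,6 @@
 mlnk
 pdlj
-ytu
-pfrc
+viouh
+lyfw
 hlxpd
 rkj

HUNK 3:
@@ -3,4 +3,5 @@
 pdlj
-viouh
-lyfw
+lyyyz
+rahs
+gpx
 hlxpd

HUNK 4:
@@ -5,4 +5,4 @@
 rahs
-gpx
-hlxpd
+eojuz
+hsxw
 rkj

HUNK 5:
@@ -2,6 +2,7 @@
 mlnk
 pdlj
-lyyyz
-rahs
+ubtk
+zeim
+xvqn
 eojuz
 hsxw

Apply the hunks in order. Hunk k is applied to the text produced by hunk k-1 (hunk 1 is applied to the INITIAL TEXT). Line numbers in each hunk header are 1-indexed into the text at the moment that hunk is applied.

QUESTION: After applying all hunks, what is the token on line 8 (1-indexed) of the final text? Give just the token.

Answer: hsxw

Derivation:
Hunk 1: at line 1 remove [igegt,bbrfb,wwibo] add [pdlj,ytu,pfrc] -> 7 lines: qbkk mlnk pdlj ytu pfrc hlxpd rkj
Hunk 2: at line 2 remove [ytu,pfrc] add [viouh,lyfw] -> 7 lines: qbkk mlnk pdlj viouh lyfw hlxpd rkj
Hunk 3: at line 3 remove [viouh,lyfw] add [lyyyz,rahs,gpx] -> 8 lines: qbkk mlnk pdlj lyyyz rahs gpx hlxpd rkj
Hunk 4: at line 5 remove [gpx,hlxpd] add [eojuz,hsxw] -> 8 lines: qbkk mlnk pdlj lyyyz rahs eojuz hsxw rkj
Hunk 5: at line 2 remove [lyyyz,rahs] add [ubtk,zeim,xvqn] -> 9 lines: qbkk mlnk pdlj ubtk zeim xvqn eojuz hsxw rkj
Final line 8: hsxw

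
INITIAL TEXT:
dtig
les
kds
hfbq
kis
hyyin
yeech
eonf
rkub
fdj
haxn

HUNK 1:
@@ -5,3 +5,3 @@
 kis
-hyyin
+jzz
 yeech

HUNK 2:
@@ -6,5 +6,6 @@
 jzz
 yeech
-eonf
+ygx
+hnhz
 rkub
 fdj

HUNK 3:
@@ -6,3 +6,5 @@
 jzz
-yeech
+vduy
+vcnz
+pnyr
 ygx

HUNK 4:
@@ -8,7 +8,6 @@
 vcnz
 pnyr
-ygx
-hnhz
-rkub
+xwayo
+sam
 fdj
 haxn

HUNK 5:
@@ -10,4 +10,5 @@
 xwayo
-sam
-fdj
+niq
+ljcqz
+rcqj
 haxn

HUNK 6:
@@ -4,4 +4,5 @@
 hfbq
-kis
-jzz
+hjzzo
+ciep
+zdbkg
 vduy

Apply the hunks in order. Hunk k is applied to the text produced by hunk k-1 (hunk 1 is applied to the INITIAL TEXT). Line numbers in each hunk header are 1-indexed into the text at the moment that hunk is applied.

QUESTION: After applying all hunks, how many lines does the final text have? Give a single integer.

Answer: 15

Derivation:
Hunk 1: at line 5 remove [hyyin] add [jzz] -> 11 lines: dtig les kds hfbq kis jzz yeech eonf rkub fdj haxn
Hunk 2: at line 6 remove [eonf] add [ygx,hnhz] -> 12 lines: dtig les kds hfbq kis jzz yeech ygx hnhz rkub fdj haxn
Hunk 3: at line 6 remove [yeech] add [vduy,vcnz,pnyr] -> 14 lines: dtig les kds hfbq kis jzz vduy vcnz pnyr ygx hnhz rkub fdj haxn
Hunk 4: at line 8 remove [ygx,hnhz,rkub] add [xwayo,sam] -> 13 lines: dtig les kds hfbq kis jzz vduy vcnz pnyr xwayo sam fdj haxn
Hunk 5: at line 10 remove [sam,fdj] add [niq,ljcqz,rcqj] -> 14 lines: dtig les kds hfbq kis jzz vduy vcnz pnyr xwayo niq ljcqz rcqj haxn
Hunk 6: at line 4 remove [kis,jzz] add [hjzzo,ciep,zdbkg] -> 15 lines: dtig les kds hfbq hjzzo ciep zdbkg vduy vcnz pnyr xwayo niq ljcqz rcqj haxn
Final line count: 15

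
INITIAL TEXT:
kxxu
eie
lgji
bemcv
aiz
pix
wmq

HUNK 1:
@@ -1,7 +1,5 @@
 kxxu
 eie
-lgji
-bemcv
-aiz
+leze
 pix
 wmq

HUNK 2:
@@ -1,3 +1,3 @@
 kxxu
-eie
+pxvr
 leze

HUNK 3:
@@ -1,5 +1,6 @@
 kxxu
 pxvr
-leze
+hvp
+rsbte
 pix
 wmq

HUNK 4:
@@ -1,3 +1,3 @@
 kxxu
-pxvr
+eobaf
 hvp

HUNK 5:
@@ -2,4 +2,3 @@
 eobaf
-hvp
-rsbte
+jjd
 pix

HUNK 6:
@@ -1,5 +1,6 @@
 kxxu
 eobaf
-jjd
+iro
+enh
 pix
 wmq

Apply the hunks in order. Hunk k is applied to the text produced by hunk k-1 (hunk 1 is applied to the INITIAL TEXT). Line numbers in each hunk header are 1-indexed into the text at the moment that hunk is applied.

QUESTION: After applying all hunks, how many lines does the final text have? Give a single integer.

Answer: 6

Derivation:
Hunk 1: at line 1 remove [lgji,bemcv,aiz] add [leze] -> 5 lines: kxxu eie leze pix wmq
Hunk 2: at line 1 remove [eie] add [pxvr] -> 5 lines: kxxu pxvr leze pix wmq
Hunk 3: at line 1 remove [leze] add [hvp,rsbte] -> 6 lines: kxxu pxvr hvp rsbte pix wmq
Hunk 4: at line 1 remove [pxvr] add [eobaf] -> 6 lines: kxxu eobaf hvp rsbte pix wmq
Hunk 5: at line 2 remove [hvp,rsbte] add [jjd] -> 5 lines: kxxu eobaf jjd pix wmq
Hunk 6: at line 1 remove [jjd] add [iro,enh] -> 6 lines: kxxu eobaf iro enh pix wmq
Final line count: 6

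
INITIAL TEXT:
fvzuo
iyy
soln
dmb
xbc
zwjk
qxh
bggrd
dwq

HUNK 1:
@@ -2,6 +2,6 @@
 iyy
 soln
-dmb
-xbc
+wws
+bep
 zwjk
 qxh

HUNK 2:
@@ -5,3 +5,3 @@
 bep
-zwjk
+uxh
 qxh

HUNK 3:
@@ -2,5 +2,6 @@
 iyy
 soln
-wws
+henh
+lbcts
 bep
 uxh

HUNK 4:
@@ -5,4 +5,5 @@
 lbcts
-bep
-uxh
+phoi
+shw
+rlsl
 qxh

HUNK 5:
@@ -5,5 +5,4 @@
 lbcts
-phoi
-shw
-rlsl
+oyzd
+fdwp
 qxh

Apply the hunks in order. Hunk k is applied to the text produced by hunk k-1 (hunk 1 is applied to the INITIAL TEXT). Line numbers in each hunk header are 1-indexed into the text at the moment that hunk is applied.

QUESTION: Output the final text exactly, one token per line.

Hunk 1: at line 2 remove [dmb,xbc] add [wws,bep] -> 9 lines: fvzuo iyy soln wws bep zwjk qxh bggrd dwq
Hunk 2: at line 5 remove [zwjk] add [uxh] -> 9 lines: fvzuo iyy soln wws bep uxh qxh bggrd dwq
Hunk 3: at line 2 remove [wws] add [henh,lbcts] -> 10 lines: fvzuo iyy soln henh lbcts bep uxh qxh bggrd dwq
Hunk 4: at line 5 remove [bep,uxh] add [phoi,shw,rlsl] -> 11 lines: fvzuo iyy soln henh lbcts phoi shw rlsl qxh bggrd dwq
Hunk 5: at line 5 remove [phoi,shw,rlsl] add [oyzd,fdwp] -> 10 lines: fvzuo iyy soln henh lbcts oyzd fdwp qxh bggrd dwq

Answer: fvzuo
iyy
soln
henh
lbcts
oyzd
fdwp
qxh
bggrd
dwq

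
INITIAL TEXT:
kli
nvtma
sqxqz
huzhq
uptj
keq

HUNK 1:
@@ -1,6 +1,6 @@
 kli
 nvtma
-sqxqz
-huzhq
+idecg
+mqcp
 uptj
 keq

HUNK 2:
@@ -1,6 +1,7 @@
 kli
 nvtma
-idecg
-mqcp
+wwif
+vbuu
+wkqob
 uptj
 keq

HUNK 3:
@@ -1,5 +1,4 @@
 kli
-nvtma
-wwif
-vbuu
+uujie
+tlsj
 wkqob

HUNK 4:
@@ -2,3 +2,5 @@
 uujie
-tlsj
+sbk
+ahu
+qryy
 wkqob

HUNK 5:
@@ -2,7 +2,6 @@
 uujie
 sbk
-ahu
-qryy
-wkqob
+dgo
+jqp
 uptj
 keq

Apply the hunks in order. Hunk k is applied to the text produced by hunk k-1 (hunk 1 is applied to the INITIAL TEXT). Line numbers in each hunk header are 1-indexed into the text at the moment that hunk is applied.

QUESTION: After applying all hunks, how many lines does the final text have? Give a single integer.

Answer: 7

Derivation:
Hunk 1: at line 1 remove [sqxqz,huzhq] add [idecg,mqcp] -> 6 lines: kli nvtma idecg mqcp uptj keq
Hunk 2: at line 1 remove [idecg,mqcp] add [wwif,vbuu,wkqob] -> 7 lines: kli nvtma wwif vbuu wkqob uptj keq
Hunk 3: at line 1 remove [nvtma,wwif,vbuu] add [uujie,tlsj] -> 6 lines: kli uujie tlsj wkqob uptj keq
Hunk 4: at line 2 remove [tlsj] add [sbk,ahu,qryy] -> 8 lines: kli uujie sbk ahu qryy wkqob uptj keq
Hunk 5: at line 2 remove [ahu,qryy,wkqob] add [dgo,jqp] -> 7 lines: kli uujie sbk dgo jqp uptj keq
Final line count: 7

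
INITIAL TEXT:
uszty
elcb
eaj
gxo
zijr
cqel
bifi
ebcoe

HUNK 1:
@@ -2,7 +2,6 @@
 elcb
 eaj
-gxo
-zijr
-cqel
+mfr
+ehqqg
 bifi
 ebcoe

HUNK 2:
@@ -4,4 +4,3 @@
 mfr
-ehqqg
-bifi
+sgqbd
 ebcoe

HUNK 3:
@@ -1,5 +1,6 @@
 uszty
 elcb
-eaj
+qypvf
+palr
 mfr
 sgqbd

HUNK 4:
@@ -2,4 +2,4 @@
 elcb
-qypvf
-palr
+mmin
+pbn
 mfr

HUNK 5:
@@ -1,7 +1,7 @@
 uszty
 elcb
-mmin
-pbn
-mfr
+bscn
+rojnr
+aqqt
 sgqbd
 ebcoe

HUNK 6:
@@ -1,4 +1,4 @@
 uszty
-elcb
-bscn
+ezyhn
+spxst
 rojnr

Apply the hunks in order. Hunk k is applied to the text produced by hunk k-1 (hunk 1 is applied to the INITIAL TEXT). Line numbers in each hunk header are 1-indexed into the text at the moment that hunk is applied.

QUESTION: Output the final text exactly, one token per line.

Hunk 1: at line 2 remove [gxo,zijr,cqel] add [mfr,ehqqg] -> 7 lines: uszty elcb eaj mfr ehqqg bifi ebcoe
Hunk 2: at line 4 remove [ehqqg,bifi] add [sgqbd] -> 6 lines: uszty elcb eaj mfr sgqbd ebcoe
Hunk 3: at line 1 remove [eaj] add [qypvf,palr] -> 7 lines: uszty elcb qypvf palr mfr sgqbd ebcoe
Hunk 4: at line 2 remove [qypvf,palr] add [mmin,pbn] -> 7 lines: uszty elcb mmin pbn mfr sgqbd ebcoe
Hunk 5: at line 1 remove [mmin,pbn,mfr] add [bscn,rojnr,aqqt] -> 7 lines: uszty elcb bscn rojnr aqqt sgqbd ebcoe
Hunk 6: at line 1 remove [elcb,bscn] add [ezyhn,spxst] -> 7 lines: uszty ezyhn spxst rojnr aqqt sgqbd ebcoe

Answer: uszty
ezyhn
spxst
rojnr
aqqt
sgqbd
ebcoe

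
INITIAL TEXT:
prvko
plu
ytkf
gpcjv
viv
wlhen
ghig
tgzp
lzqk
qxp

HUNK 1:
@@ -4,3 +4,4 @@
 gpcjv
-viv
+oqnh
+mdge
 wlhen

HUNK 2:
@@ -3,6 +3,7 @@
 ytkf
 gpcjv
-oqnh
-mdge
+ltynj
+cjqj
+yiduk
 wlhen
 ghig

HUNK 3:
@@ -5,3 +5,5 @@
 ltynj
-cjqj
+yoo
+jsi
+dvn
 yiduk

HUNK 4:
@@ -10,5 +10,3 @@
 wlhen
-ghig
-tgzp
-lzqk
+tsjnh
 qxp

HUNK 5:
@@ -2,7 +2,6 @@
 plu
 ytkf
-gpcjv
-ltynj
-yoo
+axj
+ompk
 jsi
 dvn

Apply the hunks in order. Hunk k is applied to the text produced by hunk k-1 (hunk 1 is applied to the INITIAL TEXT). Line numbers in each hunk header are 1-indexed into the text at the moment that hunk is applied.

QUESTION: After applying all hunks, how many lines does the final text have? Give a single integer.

Hunk 1: at line 4 remove [viv] add [oqnh,mdge] -> 11 lines: prvko plu ytkf gpcjv oqnh mdge wlhen ghig tgzp lzqk qxp
Hunk 2: at line 3 remove [oqnh,mdge] add [ltynj,cjqj,yiduk] -> 12 lines: prvko plu ytkf gpcjv ltynj cjqj yiduk wlhen ghig tgzp lzqk qxp
Hunk 3: at line 5 remove [cjqj] add [yoo,jsi,dvn] -> 14 lines: prvko plu ytkf gpcjv ltynj yoo jsi dvn yiduk wlhen ghig tgzp lzqk qxp
Hunk 4: at line 10 remove [ghig,tgzp,lzqk] add [tsjnh] -> 12 lines: prvko plu ytkf gpcjv ltynj yoo jsi dvn yiduk wlhen tsjnh qxp
Hunk 5: at line 2 remove [gpcjv,ltynj,yoo] add [axj,ompk] -> 11 lines: prvko plu ytkf axj ompk jsi dvn yiduk wlhen tsjnh qxp
Final line count: 11

Answer: 11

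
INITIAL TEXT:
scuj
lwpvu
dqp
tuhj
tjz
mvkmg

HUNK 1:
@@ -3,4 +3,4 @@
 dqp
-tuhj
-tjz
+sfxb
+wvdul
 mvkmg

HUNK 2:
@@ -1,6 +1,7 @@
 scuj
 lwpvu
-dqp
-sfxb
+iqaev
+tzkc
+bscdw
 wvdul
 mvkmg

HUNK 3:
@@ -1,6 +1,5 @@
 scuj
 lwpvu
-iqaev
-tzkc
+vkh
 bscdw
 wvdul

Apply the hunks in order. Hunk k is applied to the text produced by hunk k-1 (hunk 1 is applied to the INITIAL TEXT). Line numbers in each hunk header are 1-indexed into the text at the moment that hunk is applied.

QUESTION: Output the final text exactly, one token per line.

Answer: scuj
lwpvu
vkh
bscdw
wvdul
mvkmg

Derivation:
Hunk 1: at line 3 remove [tuhj,tjz] add [sfxb,wvdul] -> 6 lines: scuj lwpvu dqp sfxb wvdul mvkmg
Hunk 2: at line 1 remove [dqp,sfxb] add [iqaev,tzkc,bscdw] -> 7 lines: scuj lwpvu iqaev tzkc bscdw wvdul mvkmg
Hunk 3: at line 1 remove [iqaev,tzkc] add [vkh] -> 6 lines: scuj lwpvu vkh bscdw wvdul mvkmg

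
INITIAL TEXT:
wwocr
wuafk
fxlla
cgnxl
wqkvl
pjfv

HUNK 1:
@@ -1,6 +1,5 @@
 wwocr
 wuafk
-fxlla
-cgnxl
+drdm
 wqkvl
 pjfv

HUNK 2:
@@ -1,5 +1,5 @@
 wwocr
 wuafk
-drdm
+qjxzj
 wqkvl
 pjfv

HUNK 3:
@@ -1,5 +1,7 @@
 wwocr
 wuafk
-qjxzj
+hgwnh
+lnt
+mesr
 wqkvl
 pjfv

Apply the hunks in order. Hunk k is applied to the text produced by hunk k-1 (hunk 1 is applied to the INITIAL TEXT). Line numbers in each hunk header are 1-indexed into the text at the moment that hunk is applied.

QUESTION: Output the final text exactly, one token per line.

Answer: wwocr
wuafk
hgwnh
lnt
mesr
wqkvl
pjfv

Derivation:
Hunk 1: at line 1 remove [fxlla,cgnxl] add [drdm] -> 5 lines: wwocr wuafk drdm wqkvl pjfv
Hunk 2: at line 1 remove [drdm] add [qjxzj] -> 5 lines: wwocr wuafk qjxzj wqkvl pjfv
Hunk 3: at line 1 remove [qjxzj] add [hgwnh,lnt,mesr] -> 7 lines: wwocr wuafk hgwnh lnt mesr wqkvl pjfv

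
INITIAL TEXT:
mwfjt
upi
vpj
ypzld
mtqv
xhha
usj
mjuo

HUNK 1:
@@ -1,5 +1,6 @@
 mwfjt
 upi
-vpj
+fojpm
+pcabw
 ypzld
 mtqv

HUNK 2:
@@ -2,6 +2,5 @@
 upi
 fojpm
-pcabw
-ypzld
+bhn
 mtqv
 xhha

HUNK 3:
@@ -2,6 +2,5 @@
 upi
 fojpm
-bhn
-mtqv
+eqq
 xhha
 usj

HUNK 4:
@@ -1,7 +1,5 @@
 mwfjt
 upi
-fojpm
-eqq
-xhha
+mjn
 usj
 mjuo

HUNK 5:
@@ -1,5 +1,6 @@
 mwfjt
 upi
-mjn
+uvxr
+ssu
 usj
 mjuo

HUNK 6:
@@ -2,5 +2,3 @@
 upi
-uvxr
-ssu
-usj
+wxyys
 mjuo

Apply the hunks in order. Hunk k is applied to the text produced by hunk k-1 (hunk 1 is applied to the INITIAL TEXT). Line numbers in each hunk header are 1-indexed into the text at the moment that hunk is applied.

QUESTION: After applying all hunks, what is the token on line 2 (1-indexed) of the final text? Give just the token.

Answer: upi

Derivation:
Hunk 1: at line 1 remove [vpj] add [fojpm,pcabw] -> 9 lines: mwfjt upi fojpm pcabw ypzld mtqv xhha usj mjuo
Hunk 2: at line 2 remove [pcabw,ypzld] add [bhn] -> 8 lines: mwfjt upi fojpm bhn mtqv xhha usj mjuo
Hunk 3: at line 2 remove [bhn,mtqv] add [eqq] -> 7 lines: mwfjt upi fojpm eqq xhha usj mjuo
Hunk 4: at line 1 remove [fojpm,eqq,xhha] add [mjn] -> 5 lines: mwfjt upi mjn usj mjuo
Hunk 5: at line 1 remove [mjn] add [uvxr,ssu] -> 6 lines: mwfjt upi uvxr ssu usj mjuo
Hunk 6: at line 2 remove [uvxr,ssu,usj] add [wxyys] -> 4 lines: mwfjt upi wxyys mjuo
Final line 2: upi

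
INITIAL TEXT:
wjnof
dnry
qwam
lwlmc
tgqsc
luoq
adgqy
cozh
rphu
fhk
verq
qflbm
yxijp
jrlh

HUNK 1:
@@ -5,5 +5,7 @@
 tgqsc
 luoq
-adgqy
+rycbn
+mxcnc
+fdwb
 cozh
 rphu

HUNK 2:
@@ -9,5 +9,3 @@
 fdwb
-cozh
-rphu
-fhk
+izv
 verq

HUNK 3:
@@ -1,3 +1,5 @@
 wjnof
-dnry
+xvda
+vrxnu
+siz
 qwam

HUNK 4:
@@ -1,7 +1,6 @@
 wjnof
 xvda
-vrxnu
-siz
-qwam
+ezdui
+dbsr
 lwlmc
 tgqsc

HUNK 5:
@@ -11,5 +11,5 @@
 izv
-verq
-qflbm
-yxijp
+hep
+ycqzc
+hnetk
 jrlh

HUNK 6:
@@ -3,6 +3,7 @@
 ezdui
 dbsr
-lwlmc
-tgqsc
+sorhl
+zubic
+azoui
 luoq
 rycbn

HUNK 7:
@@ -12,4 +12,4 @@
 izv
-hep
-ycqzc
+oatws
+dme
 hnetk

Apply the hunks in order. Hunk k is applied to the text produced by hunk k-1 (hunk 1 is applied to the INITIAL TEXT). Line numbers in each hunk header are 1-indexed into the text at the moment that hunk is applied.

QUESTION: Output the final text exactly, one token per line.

Hunk 1: at line 5 remove [adgqy] add [rycbn,mxcnc,fdwb] -> 16 lines: wjnof dnry qwam lwlmc tgqsc luoq rycbn mxcnc fdwb cozh rphu fhk verq qflbm yxijp jrlh
Hunk 2: at line 9 remove [cozh,rphu,fhk] add [izv] -> 14 lines: wjnof dnry qwam lwlmc tgqsc luoq rycbn mxcnc fdwb izv verq qflbm yxijp jrlh
Hunk 3: at line 1 remove [dnry] add [xvda,vrxnu,siz] -> 16 lines: wjnof xvda vrxnu siz qwam lwlmc tgqsc luoq rycbn mxcnc fdwb izv verq qflbm yxijp jrlh
Hunk 4: at line 1 remove [vrxnu,siz,qwam] add [ezdui,dbsr] -> 15 lines: wjnof xvda ezdui dbsr lwlmc tgqsc luoq rycbn mxcnc fdwb izv verq qflbm yxijp jrlh
Hunk 5: at line 11 remove [verq,qflbm,yxijp] add [hep,ycqzc,hnetk] -> 15 lines: wjnof xvda ezdui dbsr lwlmc tgqsc luoq rycbn mxcnc fdwb izv hep ycqzc hnetk jrlh
Hunk 6: at line 3 remove [lwlmc,tgqsc] add [sorhl,zubic,azoui] -> 16 lines: wjnof xvda ezdui dbsr sorhl zubic azoui luoq rycbn mxcnc fdwb izv hep ycqzc hnetk jrlh
Hunk 7: at line 12 remove [hep,ycqzc] add [oatws,dme] -> 16 lines: wjnof xvda ezdui dbsr sorhl zubic azoui luoq rycbn mxcnc fdwb izv oatws dme hnetk jrlh

Answer: wjnof
xvda
ezdui
dbsr
sorhl
zubic
azoui
luoq
rycbn
mxcnc
fdwb
izv
oatws
dme
hnetk
jrlh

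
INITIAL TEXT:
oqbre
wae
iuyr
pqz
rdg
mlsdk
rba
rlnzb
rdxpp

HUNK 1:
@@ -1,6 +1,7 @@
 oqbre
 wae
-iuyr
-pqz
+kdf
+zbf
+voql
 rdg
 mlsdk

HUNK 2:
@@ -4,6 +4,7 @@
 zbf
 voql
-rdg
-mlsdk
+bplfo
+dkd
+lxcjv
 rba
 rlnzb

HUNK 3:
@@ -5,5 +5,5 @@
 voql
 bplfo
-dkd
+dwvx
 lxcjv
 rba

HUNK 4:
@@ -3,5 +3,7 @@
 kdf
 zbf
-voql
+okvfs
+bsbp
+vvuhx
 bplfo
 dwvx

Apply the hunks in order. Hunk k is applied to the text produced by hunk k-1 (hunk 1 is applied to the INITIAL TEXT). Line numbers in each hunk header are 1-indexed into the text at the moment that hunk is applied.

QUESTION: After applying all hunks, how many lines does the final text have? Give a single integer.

Answer: 13

Derivation:
Hunk 1: at line 1 remove [iuyr,pqz] add [kdf,zbf,voql] -> 10 lines: oqbre wae kdf zbf voql rdg mlsdk rba rlnzb rdxpp
Hunk 2: at line 4 remove [rdg,mlsdk] add [bplfo,dkd,lxcjv] -> 11 lines: oqbre wae kdf zbf voql bplfo dkd lxcjv rba rlnzb rdxpp
Hunk 3: at line 5 remove [dkd] add [dwvx] -> 11 lines: oqbre wae kdf zbf voql bplfo dwvx lxcjv rba rlnzb rdxpp
Hunk 4: at line 3 remove [voql] add [okvfs,bsbp,vvuhx] -> 13 lines: oqbre wae kdf zbf okvfs bsbp vvuhx bplfo dwvx lxcjv rba rlnzb rdxpp
Final line count: 13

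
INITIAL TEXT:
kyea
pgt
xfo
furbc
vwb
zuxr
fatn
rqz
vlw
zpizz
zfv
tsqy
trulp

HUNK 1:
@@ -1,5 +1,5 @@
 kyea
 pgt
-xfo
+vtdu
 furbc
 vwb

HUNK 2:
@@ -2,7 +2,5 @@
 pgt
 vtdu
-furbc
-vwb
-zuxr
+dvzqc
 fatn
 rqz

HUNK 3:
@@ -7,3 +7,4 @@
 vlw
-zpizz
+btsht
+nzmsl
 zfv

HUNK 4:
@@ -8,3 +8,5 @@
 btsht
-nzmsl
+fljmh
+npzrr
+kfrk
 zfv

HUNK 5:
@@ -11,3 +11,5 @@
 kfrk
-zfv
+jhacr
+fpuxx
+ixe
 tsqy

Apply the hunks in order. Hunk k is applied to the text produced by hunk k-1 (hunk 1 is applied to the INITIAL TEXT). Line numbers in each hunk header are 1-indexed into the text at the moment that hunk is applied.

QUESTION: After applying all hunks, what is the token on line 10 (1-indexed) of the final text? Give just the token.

Hunk 1: at line 1 remove [xfo] add [vtdu] -> 13 lines: kyea pgt vtdu furbc vwb zuxr fatn rqz vlw zpizz zfv tsqy trulp
Hunk 2: at line 2 remove [furbc,vwb,zuxr] add [dvzqc] -> 11 lines: kyea pgt vtdu dvzqc fatn rqz vlw zpizz zfv tsqy trulp
Hunk 3: at line 7 remove [zpizz] add [btsht,nzmsl] -> 12 lines: kyea pgt vtdu dvzqc fatn rqz vlw btsht nzmsl zfv tsqy trulp
Hunk 4: at line 8 remove [nzmsl] add [fljmh,npzrr,kfrk] -> 14 lines: kyea pgt vtdu dvzqc fatn rqz vlw btsht fljmh npzrr kfrk zfv tsqy trulp
Hunk 5: at line 11 remove [zfv] add [jhacr,fpuxx,ixe] -> 16 lines: kyea pgt vtdu dvzqc fatn rqz vlw btsht fljmh npzrr kfrk jhacr fpuxx ixe tsqy trulp
Final line 10: npzrr

Answer: npzrr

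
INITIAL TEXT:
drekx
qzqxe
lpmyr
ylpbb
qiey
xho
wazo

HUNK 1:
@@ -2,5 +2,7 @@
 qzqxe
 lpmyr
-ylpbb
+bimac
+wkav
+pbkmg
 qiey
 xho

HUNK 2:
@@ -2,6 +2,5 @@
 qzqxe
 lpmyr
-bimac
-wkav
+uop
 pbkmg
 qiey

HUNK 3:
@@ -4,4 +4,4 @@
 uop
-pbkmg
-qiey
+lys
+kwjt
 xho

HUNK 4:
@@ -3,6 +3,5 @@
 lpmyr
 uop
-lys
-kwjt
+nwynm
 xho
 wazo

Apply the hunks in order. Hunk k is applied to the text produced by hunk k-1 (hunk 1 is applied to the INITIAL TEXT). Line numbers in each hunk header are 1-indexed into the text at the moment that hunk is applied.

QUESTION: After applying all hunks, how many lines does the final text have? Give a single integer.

Hunk 1: at line 2 remove [ylpbb] add [bimac,wkav,pbkmg] -> 9 lines: drekx qzqxe lpmyr bimac wkav pbkmg qiey xho wazo
Hunk 2: at line 2 remove [bimac,wkav] add [uop] -> 8 lines: drekx qzqxe lpmyr uop pbkmg qiey xho wazo
Hunk 3: at line 4 remove [pbkmg,qiey] add [lys,kwjt] -> 8 lines: drekx qzqxe lpmyr uop lys kwjt xho wazo
Hunk 4: at line 3 remove [lys,kwjt] add [nwynm] -> 7 lines: drekx qzqxe lpmyr uop nwynm xho wazo
Final line count: 7

Answer: 7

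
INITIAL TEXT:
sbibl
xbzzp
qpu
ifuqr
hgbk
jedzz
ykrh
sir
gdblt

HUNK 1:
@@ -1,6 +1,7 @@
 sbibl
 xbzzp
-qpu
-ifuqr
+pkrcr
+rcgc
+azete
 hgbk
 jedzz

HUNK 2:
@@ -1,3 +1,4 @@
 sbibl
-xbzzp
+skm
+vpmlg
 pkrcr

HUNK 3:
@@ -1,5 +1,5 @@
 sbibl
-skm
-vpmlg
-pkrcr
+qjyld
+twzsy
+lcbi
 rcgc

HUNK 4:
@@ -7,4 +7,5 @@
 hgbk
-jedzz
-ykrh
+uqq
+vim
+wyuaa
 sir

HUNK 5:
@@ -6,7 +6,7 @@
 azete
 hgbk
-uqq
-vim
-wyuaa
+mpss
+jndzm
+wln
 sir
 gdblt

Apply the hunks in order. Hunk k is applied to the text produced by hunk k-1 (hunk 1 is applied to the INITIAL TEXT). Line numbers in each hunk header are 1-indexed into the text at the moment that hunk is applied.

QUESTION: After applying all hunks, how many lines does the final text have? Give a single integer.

Answer: 12

Derivation:
Hunk 1: at line 1 remove [qpu,ifuqr] add [pkrcr,rcgc,azete] -> 10 lines: sbibl xbzzp pkrcr rcgc azete hgbk jedzz ykrh sir gdblt
Hunk 2: at line 1 remove [xbzzp] add [skm,vpmlg] -> 11 lines: sbibl skm vpmlg pkrcr rcgc azete hgbk jedzz ykrh sir gdblt
Hunk 3: at line 1 remove [skm,vpmlg,pkrcr] add [qjyld,twzsy,lcbi] -> 11 lines: sbibl qjyld twzsy lcbi rcgc azete hgbk jedzz ykrh sir gdblt
Hunk 4: at line 7 remove [jedzz,ykrh] add [uqq,vim,wyuaa] -> 12 lines: sbibl qjyld twzsy lcbi rcgc azete hgbk uqq vim wyuaa sir gdblt
Hunk 5: at line 6 remove [uqq,vim,wyuaa] add [mpss,jndzm,wln] -> 12 lines: sbibl qjyld twzsy lcbi rcgc azete hgbk mpss jndzm wln sir gdblt
Final line count: 12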